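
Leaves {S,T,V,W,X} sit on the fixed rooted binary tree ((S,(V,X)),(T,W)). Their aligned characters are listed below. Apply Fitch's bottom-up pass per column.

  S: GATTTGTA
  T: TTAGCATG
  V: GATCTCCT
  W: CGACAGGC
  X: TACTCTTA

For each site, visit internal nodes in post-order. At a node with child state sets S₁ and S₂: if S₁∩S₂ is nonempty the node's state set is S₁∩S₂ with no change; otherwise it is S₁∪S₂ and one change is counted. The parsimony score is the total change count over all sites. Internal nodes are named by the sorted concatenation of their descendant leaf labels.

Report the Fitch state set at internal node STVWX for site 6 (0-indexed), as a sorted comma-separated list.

[col 0] VX: children V:{G}, X:{T} ∪→ {G,T}; cost 1
[col 0] SVX: children S:{G}, VX:{G,T} ∩→ {G}; cost 0
[col 0] TW: children T:{T}, W:{C} ∪→ {C,T}; cost 1
[col 0] STVWX: children SVX:{G}, TW:{C,T} ∪→ {C,G,T}; cost 1
[col 1] VX: children V:{A}, X:{A} ∩→ {A}; cost 0
[col 1] SVX: children S:{A}, VX:{A} ∩→ {A}; cost 0
[col 1] TW: children T:{T}, W:{G} ∪→ {G,T}; cost 1
[col 1] STVWX: children SVX:{A}, TW:{G,T} ∪→ {A,G,T}; cost 1
[col 2] VX: children V:{T}, X:{C} ∪→ {C,T}; cost 1
[col 2] SVX: children S:{T}, VX:{C,T} ∩→ {T}; cost 0
[col 2] TW: children T:{A}, W:{A} ∩→ {A}; cost 0
[col 2] STVWX: children SVX:{T}, TW:{A} ∪→ {A,T}; cost 1
[col 3] VX: children V:{C}, X:{T} ∪→ {C,T}; cost 1
[col 3] SVX: children S:{T}, VX:{C,T} ∩→ {T}; cost 0
[col 3] TW: children T:{G}, W:{C} ∪→ {C,G}; cost 1
[col 3] STVWX: children SVX:{T}, TW:{C,G} ∪→ {C,G,T}; cost 1
[col 4] VX: children V:{T}, X:{C} ∪→ {C,T}; cost 1
[col 4] SVX: children S:{T}, VX:{C,T} ∩→ {T}; cost 0
[col 4] TW: children T:{C}, W:{A} ∪→ {A,C}; cost 1
[col 4] STVWX: children SVX:{T}, TW:{A,C} ∪→ {A,C,T}; cost 1
[col 5] VX: children V:{C}, X:{T} ∪→ {C,T}; cost 1
[col 5] SVX: children S:{G}, VX:{C,T} ∪→ {C,G,T}; cost 1
[col 5] TW: children T:{A}, W:{G} ∪→ {A,G}; cost 1
[col 5] STVWX: children SVX:{C,G,T}, TW:{A,G} ∩→ {G}; cost 0
[col 6] VX: children V:{C}, X:{T} ∪→ {C,T}; cost 1
[col 6] SVX: children S:{T}, VX:{C,T} ∩→ {T}; cost 0
[col 6] TW: children T:{T}, W:{G} ∪→ {G,T}; cost 1
[col 6] STVWX: children SVX:{T}, TW:{G,T} ∩→ {T}; cost 0
[col 7] VX: children V:{T}, X:{A} ∪→ {A,T}; cost 1
[col 7] SVX: children S:{A}, VX:{A,T} ∩→ {A}; cost 0
[col 7] TW: children T:{G}, W:{C} ∪→ {C,G}; cost 1
[col 7] STVWX: children SVX:{A}, TW:{C,G} ∪→ {A,C,G}; cost 1
per-site changes: [3, 2, 2, 3, 3, 3, 2, 3]; total = 21

T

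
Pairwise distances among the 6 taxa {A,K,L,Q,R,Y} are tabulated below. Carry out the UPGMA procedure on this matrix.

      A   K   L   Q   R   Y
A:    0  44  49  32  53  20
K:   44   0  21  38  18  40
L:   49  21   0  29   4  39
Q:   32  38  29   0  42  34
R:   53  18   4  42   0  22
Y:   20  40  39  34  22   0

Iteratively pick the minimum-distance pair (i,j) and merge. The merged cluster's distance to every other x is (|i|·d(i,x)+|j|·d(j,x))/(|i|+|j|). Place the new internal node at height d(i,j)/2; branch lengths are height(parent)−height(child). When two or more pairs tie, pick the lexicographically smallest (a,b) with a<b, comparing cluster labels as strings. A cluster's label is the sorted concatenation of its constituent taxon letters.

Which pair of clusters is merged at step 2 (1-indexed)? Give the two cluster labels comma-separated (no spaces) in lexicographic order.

step 1: merge (L,R) at d=4; branch lengths L→2, R→2; new cluster LR
  updated: d(A,LR)=51, d(K,LR)=39/2, d(LR,Q)=71/2, d(LR,Y)=61/2
step 2: merge (K,LR) at d=39/2; branch lengths K→39/4, LR→31/4; new cluster KLR
  updated: d(A,KLR)=146/3, d(KLR,Q)=109/3, d(KLR,Y)=101/3
step 3: merge (A,Y) at d=20; branch lengths A→10, Y→10; new cluster AY
  updated: d(AY,KLR)=247/6, d(AY,Q)=33
step 4: merge (AY,Q) at d=33; branch lengths AY→13/2, Q→33/2; new cluster AQY
  updated: d(AQY,KLR)=356/9
step 5: merge (AQY,KLR) at d=356/9; branch lengths AQY→59/18, KLR→361/36; new cluster AKLQRY
final tree: (((A:10,Y:10):13/2,Q:33/2):59/18,(K:39/4,(L:2,R:2):31/4):361/36)
total length: 2801/36

K,LR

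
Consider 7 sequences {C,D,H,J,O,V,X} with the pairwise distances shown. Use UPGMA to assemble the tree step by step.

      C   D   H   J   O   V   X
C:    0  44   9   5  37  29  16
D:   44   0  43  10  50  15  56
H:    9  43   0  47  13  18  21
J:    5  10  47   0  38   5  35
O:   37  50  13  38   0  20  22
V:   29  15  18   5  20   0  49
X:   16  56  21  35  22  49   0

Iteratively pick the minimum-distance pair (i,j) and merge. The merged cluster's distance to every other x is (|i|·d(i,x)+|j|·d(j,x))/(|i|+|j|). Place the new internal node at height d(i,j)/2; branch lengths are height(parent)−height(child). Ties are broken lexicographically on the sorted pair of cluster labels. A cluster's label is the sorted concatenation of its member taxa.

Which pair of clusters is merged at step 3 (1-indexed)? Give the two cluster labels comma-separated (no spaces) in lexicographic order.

step 1: merge (C,J) at d=5; branch lengths C→5/2, J→5/2; new cluster CJ
  updated: d(CJ,D)=27, d(CJ,H)=28, d(CJ,O)=75/2, d(CJ,V)=17, d(CJ,X)=51/2
step 2: merge (H,O) at d=13; branch lengths H→13/2, O→13/2; new cluster HO
  updated: d(CJ,HO)=131/4, d(D,HO)=93/2, d(HO,V)=19, d(HO,X)=43/2
step 3: merge (D,V) at d=15; branch lengths D→15/2, V→15/2; new cluster DV
  updated: d(CJ,DV)=22, d(DV,HO)=131/4, d(DV,X)=105/2
step 4: merge (HO,X) at d=43/2; branch lengths HO→17/4, X→43/4; new cluster HOX
  updated: d(CJ,HOX)=91/3, d(DV,HOX)=118/3
step 5: merge (CJ,DV) at d=22; branch lengths CJ→17/2, DV→7/2; new cluster CDJV
  updated: d(CDJV,HOX)=209/6
step 6: merge (CDJV,HOX) at d=209/6; branch lengths CDJV→77/12, HOX→20/3; new cluster CDHJOVX
final tree: (((C:5/2,J:5/2):17/2,(D:15/2,V:15/2):7/2):77/12,((H:13/2,O:13/2):17/4,X:43/4):20/3)
total length: 877/12

D,V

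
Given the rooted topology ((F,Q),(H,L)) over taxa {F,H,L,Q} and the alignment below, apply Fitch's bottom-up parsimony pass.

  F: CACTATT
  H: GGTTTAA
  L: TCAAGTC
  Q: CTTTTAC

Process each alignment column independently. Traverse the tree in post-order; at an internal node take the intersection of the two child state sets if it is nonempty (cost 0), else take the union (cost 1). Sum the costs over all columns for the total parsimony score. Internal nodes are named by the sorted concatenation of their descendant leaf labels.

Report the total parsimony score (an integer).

14

FQ@0: {C} ∩ {C} = {C} (intersection, +0)
HL@0: {G} ∪ {T} = {G,T} (union, +1)
FHLQ@0: {C} ∪ {G,T} = {C,G,T} (union, +1)
FQ@1: {A} ∪ {T} = {A,T} (union, +1)
HL@1: {G} ∪ {C} = {C,G} (union, +1)
FHLQ@1: {A,T} ∪ {C,G} = {A,C,G,T} (union, +1)
FQ@2: {C} ∪ {T} = {C,T} (union, +1)
HL@2: {T} ∪ {A} = {A,T} (union, +1)
FHLQ@2: {C,T} ∩ {A,T} = {T} (intersection, +0)
FQ@3: {T} ∩ {T} = {T} (intersection, +0)
HL@3: {T} ∪ {A} = {A,T} (union, +1)
FHLQ@3: {T} ∩ {A,T} = {T} (intersection, +0)
FQ@4: {A} ∪ {T} = {A,T} (union, +1)
HL@4: {T} ∪ {G} = {G,T} (union, +1)
FHLQ@4: {A,T} ∩ {G,T} = {T} (intersection, +0)
FQ@5: {T} ∪ {A} = {A,T} (union, +1)
HL@5: {A} ∪ {T} = {A,T} (union, +1)
FHLQ@5: {A,T} ∩ {A,T} = {A,T} (intersection, +0)
FQ@6: {T} ∪ {C} = {C,T} (union, +1)
HL@6: {A} ∪ {C} = {A,C} (union, +1)
FHLQ@6: {C,T} ∩ {A,C} = {C} (intersection, +0)
per-site changes: [2, 3, 2, 1, 2, 2, 2]; total = 14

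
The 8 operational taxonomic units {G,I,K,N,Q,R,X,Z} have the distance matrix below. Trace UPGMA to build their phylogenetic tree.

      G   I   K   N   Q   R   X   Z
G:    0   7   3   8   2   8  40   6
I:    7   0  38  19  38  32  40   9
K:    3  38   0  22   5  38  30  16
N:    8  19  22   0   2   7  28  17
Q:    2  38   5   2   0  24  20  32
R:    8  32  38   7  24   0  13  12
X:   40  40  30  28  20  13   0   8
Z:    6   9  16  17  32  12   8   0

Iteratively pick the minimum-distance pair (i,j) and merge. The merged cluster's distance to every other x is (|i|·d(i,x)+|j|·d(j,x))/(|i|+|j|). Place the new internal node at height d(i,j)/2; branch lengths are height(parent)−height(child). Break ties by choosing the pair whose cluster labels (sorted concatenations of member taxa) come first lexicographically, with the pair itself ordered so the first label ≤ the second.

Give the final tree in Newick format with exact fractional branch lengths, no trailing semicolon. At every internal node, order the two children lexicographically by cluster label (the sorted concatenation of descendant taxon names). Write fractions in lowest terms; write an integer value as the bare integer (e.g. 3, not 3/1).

(((((G:1,Q:1):1,K:2):13/2,(N:7/2,R:7/2):5):11/5,(X:4,Z:4):67/10):83/35,I:183/14)

1. join G+Q (d=2) ⇒ GQ; edges |G|=1, |Q|=1
  updated: d(GQ,I)=45/2, d(GQ,K)=4, d(GQ,N)=5, d(GQ,R)=16, d(GQ,X)=30, d(GQ,Z)=19
2. join GQ+K (d=4) ⇒ GKQ; edges |GQ|=1, |K|=2
  updated: d(GKQ,I)=83/3, d(GKQ,N)=32/3, d(GKQ,R)=70/3, d(GKQ,X)=30, d(GKQ,Z)=18
3. join N+R (d=7) ⇒ NR; edges |N|=7/2, |R|=7/2
  updated: d(GKQ,NR)=17, d(I,NR)=51/2, d(NR,X)=41/2, d(NR,Z)=29/2
4. join X+Z (d=8) ⇒ XZ; edges |X|=4, |Z|=4
  updated: d(GKQ,XZ)=24, d(I,XZ)=49/2, d(NR,XZ)=35/2
5. join GKQ+NR (d=17) ⇒ GKNQR; edges |GKQ|=13/2, |NR|=5
  updated: d(GKNQR,I)=134/5, d(GKNQR,XZ)=107/5
6. join GKNQR+XZ (d=107/5) ⇒ GKNQRXZ; edges |GKNQR|=11/5, |XZ|=67/10
  updated: d(GKNQRXZ,I)=183/7
7. join GKNQRXZ+I (d=183/7) ⇒ GIKNQRXZ; edges |GKNQRXZ|=83/35, |I|=183/14
final tree: (((((G:1,Q:1):1,K:2):13/2,(N:7/2,R:7/2):5):11/5,(X:4,Z:4):67/10):83/35,I:183/14)
total length: 3909/70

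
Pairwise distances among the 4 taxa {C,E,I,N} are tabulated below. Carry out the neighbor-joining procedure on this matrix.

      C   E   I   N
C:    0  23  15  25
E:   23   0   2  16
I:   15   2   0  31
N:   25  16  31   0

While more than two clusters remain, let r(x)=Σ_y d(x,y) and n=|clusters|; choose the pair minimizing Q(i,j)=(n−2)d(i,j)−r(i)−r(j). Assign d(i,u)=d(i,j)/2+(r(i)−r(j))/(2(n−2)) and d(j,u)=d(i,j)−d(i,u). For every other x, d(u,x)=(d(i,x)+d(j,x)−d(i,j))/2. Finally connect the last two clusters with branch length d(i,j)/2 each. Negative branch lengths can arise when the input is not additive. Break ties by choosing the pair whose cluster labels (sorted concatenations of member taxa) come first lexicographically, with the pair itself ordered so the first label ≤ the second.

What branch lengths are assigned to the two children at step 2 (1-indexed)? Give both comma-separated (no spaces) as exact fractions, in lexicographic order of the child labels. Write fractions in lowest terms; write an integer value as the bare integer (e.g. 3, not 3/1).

1. join C+N (d=25, Q=-85) ⇒ CN; edges |C|=41/4, |N|=59/4
  updated: d(CN,E)=7, d(CN,I)=21/2
2. join CN+E (d=7, Q=-39/2) ⇒ CEN; edges |CN|=31/4, |E|=-3/4
  updated: d(CEN,I)=11/4
3. join CEN+I (d=11/4) ⇒ CEIN; edges |CEN|=11/8, |I|=11/8
final tree: (((C:41/4,N:59/4):31/4,E:-3/4):11/8,I:11/8)
total length: 139/4

31/4,-3/4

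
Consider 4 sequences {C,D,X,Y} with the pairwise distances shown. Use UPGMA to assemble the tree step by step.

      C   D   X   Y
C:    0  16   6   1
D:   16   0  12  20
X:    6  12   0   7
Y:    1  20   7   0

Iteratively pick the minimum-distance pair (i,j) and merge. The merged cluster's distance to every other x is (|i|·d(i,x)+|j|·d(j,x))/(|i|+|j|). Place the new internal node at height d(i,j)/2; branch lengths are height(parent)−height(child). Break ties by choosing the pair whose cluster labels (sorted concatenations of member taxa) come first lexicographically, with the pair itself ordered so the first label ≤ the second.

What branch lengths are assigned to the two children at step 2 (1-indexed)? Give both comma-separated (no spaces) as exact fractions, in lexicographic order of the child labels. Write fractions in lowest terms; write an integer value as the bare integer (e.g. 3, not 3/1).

11/4,13/4

1. join C+Y (d=1) ⇒ CY; edges |C|=1/2, |Y|=1/2
  updated: d(CY,D)=18, d(CY,X)=13/2
2. join CY+X (d=13/2) ⇒ CXY; edges |CY|=11/4, |X|=13/4
  updated: d(CXY,D)=16
3. join CXY+D (d=16) ⇒ CDXY; edges |CXY|=19/4, |D|=8
final tree: (((C:1/2,Y:1/2):11/4,X:13/4):19/4,D:8)
total length: 79/4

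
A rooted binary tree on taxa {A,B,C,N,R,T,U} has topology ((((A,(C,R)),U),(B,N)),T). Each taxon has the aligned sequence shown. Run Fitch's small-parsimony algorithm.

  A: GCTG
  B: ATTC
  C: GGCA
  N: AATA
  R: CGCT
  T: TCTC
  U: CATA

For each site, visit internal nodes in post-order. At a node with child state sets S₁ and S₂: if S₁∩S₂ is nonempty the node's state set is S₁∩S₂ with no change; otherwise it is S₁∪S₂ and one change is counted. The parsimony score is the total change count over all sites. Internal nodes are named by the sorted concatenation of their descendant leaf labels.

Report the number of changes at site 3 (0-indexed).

CR@0: {G} ∪ {C} = {C,G} (union, +1)
ACR@0: {G} ∩ {C,G} = {G} (intersection, +0)
ACRU@0: {G} ∪ {C} = {C,G} (union, +1)
BN@0: {A} ∩ {A} = {A} (intersection, +0)
ABCNRU@0: {C,G} ∪ {A} = {A,C,G} (union, +1)
ABCNRTU@0: {A,C,G} ∪ {T} = {A,C,G,T} (union, +1)
CR@1: {G} ∩ {G} = {G} (intersection, +0)
ACR@1: {C} ∪ {G} = {C,G} (union, +1)
ACRU@1: {C,G} ∪ {A} = {A,C,G} (union, +1)
BN@1: {T} ∪ {A} = {A,T} (union, +1)
ABCNRU@1: {A,C,G} ∩ {A,T} = {A} (intersection, +0)
ABCNRTU@1: {A} ∪ {C} = {A,C} (union, +1)
CR@2: {C} ∩ {C} = {C} (intersection, +0)
ACR@2: {T} ∪ {C} = {C,T} (union, +1)
ACRU@2: {C,T} ∩ {T} = {T} (intersection, +0)
BN@2: {T} ∩ {T} = {T} (intersection, +0)
ABCNRU@2: {T} ∩ {T} = {T} (intersection, +0)
ABCNRTU@2: {T} ∩ {T} = {T} (intersection, +0)
CR@3: {A} ∪ {T} = {A,T} (union, +1)
ACR@3: {G} ∪ {A,T} = {A,G,T} (union, +1)
ACRU@3: {A,G,T} ∩ {A} = {A} (intersection, +0)
BN@3: {C} ∪ {A} = {A,C} (union, +1)
ABCNRU@3: {A} ∩ {A,C} = {A} (intersection, +0)
ABCNRTU@3: {A} ∪ {C} = {A,C} (union, +1)
per-site changes: [4, 4, 1, 4]; total = 13

4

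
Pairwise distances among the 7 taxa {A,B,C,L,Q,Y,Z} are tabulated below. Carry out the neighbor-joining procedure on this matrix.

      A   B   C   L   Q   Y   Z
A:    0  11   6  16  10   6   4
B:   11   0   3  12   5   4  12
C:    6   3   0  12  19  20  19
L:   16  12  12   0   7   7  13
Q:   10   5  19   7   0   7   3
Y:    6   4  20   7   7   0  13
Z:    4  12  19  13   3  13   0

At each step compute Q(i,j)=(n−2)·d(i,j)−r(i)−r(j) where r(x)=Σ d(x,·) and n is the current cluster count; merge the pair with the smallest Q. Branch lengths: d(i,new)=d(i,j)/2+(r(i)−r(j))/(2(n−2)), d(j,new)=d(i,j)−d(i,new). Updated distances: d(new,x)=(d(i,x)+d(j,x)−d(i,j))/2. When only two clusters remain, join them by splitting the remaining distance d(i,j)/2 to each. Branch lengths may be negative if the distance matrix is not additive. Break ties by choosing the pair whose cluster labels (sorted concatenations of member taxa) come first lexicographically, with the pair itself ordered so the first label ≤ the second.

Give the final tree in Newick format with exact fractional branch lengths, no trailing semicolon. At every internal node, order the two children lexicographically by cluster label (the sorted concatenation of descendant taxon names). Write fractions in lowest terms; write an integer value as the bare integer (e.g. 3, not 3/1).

1. join B+C (d=3, Q=-111) ⇒ BC; edges |B|=-17/10, |C|=47/10
  updated: d(A,BC)=7, d(BC,L)=21/2, d(BC,Q)=21/2, d(BC,Y)=21/2, d(BC,Z)=14
2. join A+Z (d=4, Q=-74) ⇒ AZ; edges |A|=3/2, |Z|=5/2
  updated: d(AZ,BC)=17/2, d(AZ,L)=25/2, d(AZ,Q)=9/2, d(AZ,Y)=15/2
3. join AZ+Q (d=9/2, Q=-97/2) ⇒ AQZ; edges |AZ|=35/12, |Q|=19/12
  updated: d(AQZ,BC)=29/4, d(AQZ,L)=15/2, d(AQZ,Y)=5
4. join AQZ+BC (d=29/4, Q=-67/2) ⇒ ABCQZ; edges |AQZ|=3/2, |BC|=23/4
  updated: d(ABCQZ,L)=43/8, d(ABCQZ,Y)=33/8
5. join ABCQZ+L (d=43/8, Q=-33/2) ⇒ ABCLQZ; edges |ABCQZ|=5/4, |L|=33/8
  updated: d(ABCLQZ,Y)=23/8
6. join ABCLQZ+Y (d=23/8) ⇒ ABCLQYZ; edges |ABCLQZ|=23/16, |Y|=23/16
final tree: (((((A:3/2,Z:5/2):35/12,Q:19/12):3/2,(B:-17/10,C:47/10):23/4):5/4,L:33/8):23/16,Y:23/16)
total length: 27

(((((A:3/2,Z:5/2):35/12,Q:19/12):3/2,(B:-17/10,C:47/10):23/4):5/4,L:33/8):23/16,Y:23/16)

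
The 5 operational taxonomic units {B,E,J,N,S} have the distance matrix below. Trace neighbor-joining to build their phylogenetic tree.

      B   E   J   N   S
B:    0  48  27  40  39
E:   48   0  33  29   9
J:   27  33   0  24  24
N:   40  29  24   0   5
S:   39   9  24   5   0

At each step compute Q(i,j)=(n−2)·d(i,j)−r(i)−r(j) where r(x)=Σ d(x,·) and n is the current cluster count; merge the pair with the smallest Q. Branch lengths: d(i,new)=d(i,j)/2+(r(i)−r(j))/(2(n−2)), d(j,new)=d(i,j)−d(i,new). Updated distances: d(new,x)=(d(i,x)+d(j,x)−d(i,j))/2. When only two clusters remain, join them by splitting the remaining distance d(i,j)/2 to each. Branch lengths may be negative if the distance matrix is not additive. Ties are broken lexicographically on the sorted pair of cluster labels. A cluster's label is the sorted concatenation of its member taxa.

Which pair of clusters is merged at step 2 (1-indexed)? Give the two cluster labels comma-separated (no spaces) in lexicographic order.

BJ,N

1. join B+J (d=27, Q=-181) ⇒ BJ; edges |B|=127/6, |J|=35/6
  updated: d(BJ,E)=27, d(BJ,N)=37/2, d(BJ,S)=18
2. join BJ+N (d=37/2, Q=-79) ⇒ BJN; edges |BJ|=12, |N|=13/2
  updated: d(BJN,E)=75/4, d(BJN,S)=9/4
3. join BJN+E (d=75/4, Q=-30) ⇒ BEJN; edges |BJN|=6, |E|=51/4
  updated: d(BEJN,S)=-15/4
4. join BEJN+S (d=-15/4) ⇒ BEJNS; edges |BEJN|=-15/8, |S|=-15/8
final tree: ((((B:127/6,J:35/6):12,N:13/2):6,E:51/4):-15/8,S:-15/8)
total length: 121/2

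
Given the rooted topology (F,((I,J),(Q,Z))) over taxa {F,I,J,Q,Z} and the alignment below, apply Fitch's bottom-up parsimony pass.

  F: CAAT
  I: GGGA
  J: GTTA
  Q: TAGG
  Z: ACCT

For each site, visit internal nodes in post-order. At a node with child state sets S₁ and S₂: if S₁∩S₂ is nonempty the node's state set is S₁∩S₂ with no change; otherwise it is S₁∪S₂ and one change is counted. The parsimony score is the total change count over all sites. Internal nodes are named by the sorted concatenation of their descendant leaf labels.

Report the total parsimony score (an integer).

IJ@0: {G} ∩ {G} = {G} (intersection, +0)
QZ@0: {T} ∪ {A} = {A,T} (union, +1)
IJQZ@0: {G} ∪ {A,T} = {A,G,T} (union, +1)
FIJQZ@0: {C} ∪ {A,G,T} = {A,C,G,T} (union, +1)
IJ@1: {G} ∪ {T} = {G,T} (union, +1)
QZ@1: {A} ∪ {C} = {A,C} (union, +1)
IJQZ@1: {G,T} ∪ {A,C} = {A,C,G,T} (union, +1)
FIJQZ@1: {A} ∩ {A,C,G,T} = {A} (intersection, +0)
IJ@2: {G} ∪ {T} = {G,T} (union, +1)
QZ@2: {G} ∪ {C} = {C,G} (union, +1)
IJQZ@2: {G,T} ∩ {C,G} = {G} (intersection, +0)
FIJQZ@2: {A} ∪ {G} = {A,G} (union, +1)
IJ@3: {A} ∩ {A} = {A} (intersection, +0)
QZ@3: {G} ∪ {T} = {G,T} (union, +1)
IJQZ@3: {A} ∪ {G,T} = {A,G,T} (union, +1)
FIJQZ@3: {T} ∩ {A,G,T} = {T} (intersection, +0)
per-site changes: [3, 3, 3, 2]; total = 11

11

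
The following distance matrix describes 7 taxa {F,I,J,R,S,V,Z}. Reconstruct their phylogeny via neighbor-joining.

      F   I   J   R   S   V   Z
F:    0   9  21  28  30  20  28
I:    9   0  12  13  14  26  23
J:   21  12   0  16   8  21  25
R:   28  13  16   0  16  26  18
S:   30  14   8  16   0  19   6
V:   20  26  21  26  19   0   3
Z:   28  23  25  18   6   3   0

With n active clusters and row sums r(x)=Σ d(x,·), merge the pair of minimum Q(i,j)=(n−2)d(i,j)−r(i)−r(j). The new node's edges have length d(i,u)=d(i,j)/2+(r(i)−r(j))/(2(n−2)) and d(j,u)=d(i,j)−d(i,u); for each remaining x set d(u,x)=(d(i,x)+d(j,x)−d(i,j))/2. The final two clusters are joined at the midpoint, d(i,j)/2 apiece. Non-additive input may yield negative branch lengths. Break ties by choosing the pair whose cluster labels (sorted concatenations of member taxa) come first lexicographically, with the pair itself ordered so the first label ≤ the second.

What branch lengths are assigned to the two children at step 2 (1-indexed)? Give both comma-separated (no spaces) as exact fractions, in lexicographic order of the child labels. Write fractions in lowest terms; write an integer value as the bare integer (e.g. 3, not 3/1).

151/16,-7/16

iteration 1: select V,Z (d=3, Q=-203); attach at lengths (27/10, 3/10); label the merged cluster VZ
  updated: d(F,VZ)=45/2, d(I,VZ)=23, d(J,VZ)=43/2, d(R,VZ)=41/2, d(S,VZ)=11
iteration 2: select F,I (d=9, Q=-291/2); attach at lengths (151/16, -7/16); label the merged cluster FI
  updated: d(FI,J)=12, d(FI,R)=16, d(FI,S)=35/2, d(FI,VZ)=73/4
iteration 3: select S,VZ (d=11, Q=-363/4); attach at lengths (19/8, 69/8); label the merged cluster SVZ
  updated: d(FI,SVZ)=99/8, d(J,SVZ)=37/4, d(R,SVZ)=51/4
iteration 4: select FI,J (d=12, Q=-429/8); attach at lengths (217/32, 167/32); label the merged cluster FIJ
  updated: d(FIJ,R)=10, d(FIJ,SVZ)=77/16
iteration 5: select FIJ,R (d=10, Q=-441/16); attach at lengths (33/32, 287/32); label the merged cluster FIJR
  updated: d(FIJR,SVZ)=121/32
iteration 6: select FIJR,SVZ (d=121/32); attach at lengths (121/64, 121/64); label the merged cluster FIJRSVZ
final tree: ((((F:151/16,I:-7/16):217/32,J:167/32):33/32,R:287/32):121/64,(S:19/8,(V:27/10,Z:3/10):69/8):121/64)
total length: 1561/32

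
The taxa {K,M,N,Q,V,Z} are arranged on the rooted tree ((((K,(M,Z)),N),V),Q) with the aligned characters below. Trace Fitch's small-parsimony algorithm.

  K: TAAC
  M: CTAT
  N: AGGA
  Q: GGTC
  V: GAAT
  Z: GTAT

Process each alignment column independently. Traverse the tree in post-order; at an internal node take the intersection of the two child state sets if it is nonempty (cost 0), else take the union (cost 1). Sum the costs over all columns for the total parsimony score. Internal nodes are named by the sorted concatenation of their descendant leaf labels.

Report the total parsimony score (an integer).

MZ@0: {C} ∪ {G} = {C,G} (union, +1)
KMZ@0: {T} ∪ {C,G} = {C,G,T} (union, +1)
KMNZ@0: {C,G,T} ∪ {A} = {A,C,G,T} (union, +1)
KMNVZ@0: {A,C,G,T} ∩ {G} = {G} (intersection, +0)
KMNQVZ@0: {G} ∩ {G} = {G} (intersection, +0)
MZ@1: {T} ∩ {T} = {T} (intersection, +0)
KMZ@1: {A} ∪ {T} = {A,T} (union, +1)
KMNZ@1: {A,T} ∪ {G} = {A,G,T} (union, +1)
KMNVZ@1: {A,G,T} ∩ {A} = {A} (intersection, +0)
KMNQVZ@1: {A} ∪ {G} = {A,G} (union, +1)
MZ@2: {A} ∩ {A} = {A} (intersection, +0)
KMZ@2: {A} ∩ {A} = {A} (intersection, +0)
KMNZ@2: {A} ∪ {G} = {A,G} (union, +1)
KMNVZ@2: {A,G} ∩ {A} = {A} (intersection, +0)
KMNQVZ@2: {A} ∪ {T} = {A,T} (union, +1)
MZ@3: {T} ∩ {T} = {T} (intersection, +0)
KMZ@3: {C} ∪ {T} = {C,T} (union, +1)
KMNZ@3: {C,T} ∪ {A} = {A,C,T} (union, +1)
KMNVZ@3: {A,C,T} ∩ {T} = {T} (intersection, +0)
KMNQVZ@3: {T} ∪ {C} = {C,T} (union, +1)
per-site changes: [3, 3, 2, 3]; total = 11

11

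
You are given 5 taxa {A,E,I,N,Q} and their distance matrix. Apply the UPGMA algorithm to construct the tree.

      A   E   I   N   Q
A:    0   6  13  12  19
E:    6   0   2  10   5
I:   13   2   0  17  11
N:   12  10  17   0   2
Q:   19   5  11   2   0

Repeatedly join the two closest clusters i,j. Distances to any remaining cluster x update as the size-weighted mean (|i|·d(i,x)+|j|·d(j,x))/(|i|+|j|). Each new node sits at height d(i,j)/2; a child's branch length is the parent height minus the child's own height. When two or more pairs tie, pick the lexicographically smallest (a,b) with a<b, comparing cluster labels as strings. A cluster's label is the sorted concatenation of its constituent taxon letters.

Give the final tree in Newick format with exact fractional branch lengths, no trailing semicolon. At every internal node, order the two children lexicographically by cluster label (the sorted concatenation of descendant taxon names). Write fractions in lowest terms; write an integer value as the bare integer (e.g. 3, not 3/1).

1. join E+I (d=2) ⇒ EI; edges |E|=1, |I|=1
  updated: d(A,EI)=19/2, d(EI,N)=27/2, d(EI,Q)=8
2. join N+Q (d=2) ⇒ NQ; edges |N|=1, |Q|=1
  updated: d(A,NQ)=31/2, d(EI,NQ)=43/4
3. join A+EI (d=19/2) ⇒ AEI; edges |A|=19/4, |EI|=15/4
  updated: d(AEI,NQ)=37/3
4. join AEI+NQ (d=37/3) ⇒ AEINQ; edges |AEI|=17/12, |NQ|=31/6
final tree: ((A:19/4,(E:1,I:1):15/4):17/12,(N:1,Q:1):31/6)
total length: 229/12

((A:19/4,(E:1,I:1):15/4):17/12,(N:1,Q:1):31/6)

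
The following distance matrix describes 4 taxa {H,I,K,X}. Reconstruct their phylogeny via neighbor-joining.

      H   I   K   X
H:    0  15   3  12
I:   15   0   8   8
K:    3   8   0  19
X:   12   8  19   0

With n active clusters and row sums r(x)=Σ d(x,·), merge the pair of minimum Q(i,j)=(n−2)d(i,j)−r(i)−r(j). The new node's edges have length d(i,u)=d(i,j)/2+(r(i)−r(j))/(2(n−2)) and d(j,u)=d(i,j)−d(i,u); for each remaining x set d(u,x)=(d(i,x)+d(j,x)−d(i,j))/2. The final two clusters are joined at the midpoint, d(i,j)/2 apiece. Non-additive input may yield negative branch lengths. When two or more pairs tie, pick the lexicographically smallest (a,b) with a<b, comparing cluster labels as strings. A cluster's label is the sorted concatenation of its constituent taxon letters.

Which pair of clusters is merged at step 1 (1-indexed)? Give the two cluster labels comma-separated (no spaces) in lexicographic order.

H,K

step 1: merge (H,K) at d=3, Q=-54; branch lengths H→3/2, K→3/2; new cluster HK
  updated: d(HK,I)=10, d(HK,X)=14
step 2: merge (HK,I) at d=10, Q=-32; branch lengths HK→8, I→2; new cluster HIK
  updated: d(HIK,X)=6
step 3: merge (HIK,X) at d=6; branch lengths HIK→3, X→3; new cluster HIKX
final tree: (((H:3/2,K:3/2):8,I:2):3,X:3)
total length: 19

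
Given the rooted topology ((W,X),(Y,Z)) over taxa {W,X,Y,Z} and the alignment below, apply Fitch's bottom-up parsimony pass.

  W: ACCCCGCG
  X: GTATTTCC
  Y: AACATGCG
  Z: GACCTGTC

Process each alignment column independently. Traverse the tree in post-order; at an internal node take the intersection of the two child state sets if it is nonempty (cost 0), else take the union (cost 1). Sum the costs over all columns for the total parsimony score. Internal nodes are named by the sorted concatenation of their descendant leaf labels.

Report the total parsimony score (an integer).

WX@0: {A} ∪ {G} = {A,G} (union, +1)
YZ@0: {A} ∪ {G} = {A,G} (union, +1)
WXYZ@0: {A,G} ∩ {A,G} = {A,G} (intersection, +0)
WX@1: {C} ∪ {T} = {C,T} (union, +1)
YZ@1: {A} ∩ {A} = {A} (intersection, +0)
WXYZ@1: {C,T} ∪ {A} = {A,C,T} (union, +1)
WX@2: {C} ∪ {A} = {A,C} (union, +1)
YZ@2: {C} ∩ {C} = {C} (intersection, +0)
WXYZ@2: {A,C} ∩ {C} = {C} (intersection, +0)
WX@3: {C} ∪ {T} = {C,T} (union, +1)
YZ@3: {A} ∪ {C} = {A,C} (union, +1)
WXYZ@3: {C,T} ∩ {A,C} = {C} (intersection, +0)
WX@4: {C} ∪ {T} = {C,T} (union, +1)
YZ@4: {T} ∩ {T} = {T} (intersection, +0)
WXYZ@4: {C,T} ∩ {T} = {T} (intersection, +0)
WX@5: {G} ∪ {T} = {G,T} (union, +1)
YZ@5: {G} ∩ {G} = {G} (intersection, +0)
WXYZ@5: {G,T} ∩ {G} = {G} (intersection, +0)
WX@6: {C} ∩ {C} = {C} (intersection, +0)
YZ@6: {C} ∪ {T} = {C,T} (union, +1)
WXYZ@6: {C} ∩ {C,T} = {C} (intersection, +0)
WX@7: {G} ∪ {C} = {C,G} (union, +1)
YZ@7: {G} ∪ {C} = {C,G} (union, +1)
WXYZ@7: {C,G} ∩ {C,G} = {C,G} (intersection, +0)
per-site changes: [2, 2, 1, 2, 1, 1, 1, 2]; total = 12

12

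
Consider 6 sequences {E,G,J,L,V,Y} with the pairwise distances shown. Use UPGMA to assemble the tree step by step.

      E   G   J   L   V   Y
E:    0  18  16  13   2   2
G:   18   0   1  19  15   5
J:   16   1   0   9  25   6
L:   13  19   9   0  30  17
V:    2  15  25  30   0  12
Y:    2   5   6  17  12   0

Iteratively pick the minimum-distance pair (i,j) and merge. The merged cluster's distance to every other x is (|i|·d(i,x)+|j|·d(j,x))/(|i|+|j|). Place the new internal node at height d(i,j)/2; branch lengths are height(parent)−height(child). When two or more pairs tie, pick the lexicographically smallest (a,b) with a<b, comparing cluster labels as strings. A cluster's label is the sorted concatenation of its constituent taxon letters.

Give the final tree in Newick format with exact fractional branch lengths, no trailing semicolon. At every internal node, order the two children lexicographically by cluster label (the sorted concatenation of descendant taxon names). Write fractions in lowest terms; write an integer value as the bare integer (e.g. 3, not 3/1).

(((E:1,V:1):19/3,((G:1/2,J:1/2):9/4,Y:11/4):55/12):22/15,L:44/5)

1. join G+J (d=1) ⇒ GJ; edges |G|=1/2, |J|=1/2
  updated: d(E,GJ)=17, d(GJ,L)=14, d(GJ,V)=20, d(GJ,Y)=11/2
2. join E+V (d=2) ⇒ EV; edges |E|=1, |V|=1
  updated: d(EV,GJ)=37/2, d(EV,L)=43/2, d(EV,Y)=7
3. join GJ+Y (d=11/2) ⇒ GJY; edges |GJ|=9/4, |Y|=11/4
  updated: d(EV,GJY)=44/3, d(GJY,L)=15
4. join EV+GJY (d=44/3) ⇒ EGJVY; edges |EV|=19/3, |GJY|=55/12
  updated: d(EGJVY,L)=88/5
5. join EGJVY+L (d=88/5) ⇒ EGJLVY; edges |EGJVY|=22/15, |L|=44/5
final tree: (((E:1,V:1):19/3,((G:1/2,J:1/2):9/4,Y:11/4):55/12):22/15,L:44/5)
total length: 1751/60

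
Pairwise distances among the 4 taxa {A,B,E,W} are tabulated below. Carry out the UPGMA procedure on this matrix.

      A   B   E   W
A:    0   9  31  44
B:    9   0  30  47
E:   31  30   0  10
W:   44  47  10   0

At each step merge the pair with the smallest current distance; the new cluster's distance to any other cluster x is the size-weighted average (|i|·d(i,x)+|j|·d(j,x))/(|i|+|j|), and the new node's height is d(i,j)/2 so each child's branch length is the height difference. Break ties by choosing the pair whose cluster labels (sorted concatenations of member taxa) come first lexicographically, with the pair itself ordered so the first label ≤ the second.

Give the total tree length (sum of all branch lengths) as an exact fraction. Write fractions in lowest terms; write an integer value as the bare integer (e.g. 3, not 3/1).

step 1: merge (A,B) at d=9; branch lengths A→9/2, B→9/2; new cluster AB
  updated: d(AB,E)=61/2, d(AB,W)=91/2
step 2: merge (E,W) at d=10; branch lengths E→5, W→5; new cluster EW
  updated: d(AB,EW)=38
step 3: merge (AB,EW) at d=38; branch lengths AB→29/2, EW→14; new cluster ABEW
final tree: ((A:9/2,B:9/2):29/2,(E:5,W:5):14)
total length: 95/2

95/2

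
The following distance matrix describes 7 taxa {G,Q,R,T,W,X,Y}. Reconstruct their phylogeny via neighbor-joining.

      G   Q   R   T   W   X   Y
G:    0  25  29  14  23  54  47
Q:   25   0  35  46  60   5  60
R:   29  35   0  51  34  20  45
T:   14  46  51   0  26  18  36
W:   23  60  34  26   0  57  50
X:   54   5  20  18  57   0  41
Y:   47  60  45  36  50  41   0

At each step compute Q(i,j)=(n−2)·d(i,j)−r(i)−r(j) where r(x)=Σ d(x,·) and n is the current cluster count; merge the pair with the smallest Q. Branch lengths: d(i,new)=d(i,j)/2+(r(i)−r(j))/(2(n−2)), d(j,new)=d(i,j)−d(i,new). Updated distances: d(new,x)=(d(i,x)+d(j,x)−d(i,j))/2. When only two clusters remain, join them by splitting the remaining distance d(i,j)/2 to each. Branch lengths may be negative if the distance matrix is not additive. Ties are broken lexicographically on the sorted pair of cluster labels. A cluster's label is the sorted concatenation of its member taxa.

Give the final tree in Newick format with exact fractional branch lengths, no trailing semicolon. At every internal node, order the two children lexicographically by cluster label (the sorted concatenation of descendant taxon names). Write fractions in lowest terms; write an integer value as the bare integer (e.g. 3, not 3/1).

iteration 1: select Q,X (d=5, Q=-401); attach at lengths (61/10, -11/10); label the merged cluster QX
  updated: d(G,QX)=37, d(QX,R)=25, d(QX,T)=59/2, d(QX,W)=56, d(QX,Y)=48
iteration 2: select QX,R (d=25, Q=-559/2); attach at lengths (223/16, 177/16); label the merged cluster QRX
  updated: d(G,QRX)=41/2, d(QRX,T)=111/4, d(QRX,W)=65/2, d(QRX,Y)=34
iteration 3: select QRX,Y (d=34, Q=-719/4); attach at lengths (199/24, 617/24); label the merged cluster QRXY
  updated: d(G,QRXY)=67/4, d(QRXY,T)=119/8, d(QRXY,W)=97/4
iteration 4: select G,W (d=23, Q=-81); attach at lengths (53/8, 131/8); label the merged cluster GW
  updated: d(GW,QRXY)=9, d(GW,T)=17/2
iteration 5: select GW,QRXY (d=9, Q=-259/8); attach at lengths (21/16, 123/16); label the merged cluster GQRWXY
  updated: d(GQRWXY,T)=115/16
iteration 6: select GQRWXY,T (d=115/16); attach at lengths (115/32, 115/32); label the merged cluster GQRTWXY
final tree: (((G:53/8,W:131/8):21/16,(((Q:61/10,X:-11/10):223/16,R:177/16):199/24,Y:617/24):123/16):115/32,T:115/32)
total length: 1651/16

(((G:53/8,W:131/8):21/16,(((Q:61/10,X:-11/10):223/16,R:177/16):199/24,Y:617/24):123/16):115/32,T:115/32)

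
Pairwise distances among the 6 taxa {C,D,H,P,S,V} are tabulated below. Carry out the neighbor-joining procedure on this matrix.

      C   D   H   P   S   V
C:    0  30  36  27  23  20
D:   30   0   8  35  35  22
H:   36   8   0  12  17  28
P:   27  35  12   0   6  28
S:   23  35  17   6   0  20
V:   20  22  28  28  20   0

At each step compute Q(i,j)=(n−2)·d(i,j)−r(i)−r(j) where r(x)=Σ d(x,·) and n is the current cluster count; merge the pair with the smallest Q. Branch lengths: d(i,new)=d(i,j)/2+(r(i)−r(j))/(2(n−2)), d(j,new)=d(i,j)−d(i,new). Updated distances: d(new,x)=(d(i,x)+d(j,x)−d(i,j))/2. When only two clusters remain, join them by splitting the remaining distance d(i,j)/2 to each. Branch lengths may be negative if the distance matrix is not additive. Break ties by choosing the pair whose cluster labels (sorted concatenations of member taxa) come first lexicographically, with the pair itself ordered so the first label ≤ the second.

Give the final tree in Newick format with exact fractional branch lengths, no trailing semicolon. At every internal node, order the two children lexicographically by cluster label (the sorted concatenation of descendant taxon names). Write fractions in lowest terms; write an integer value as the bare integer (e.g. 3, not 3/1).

iteration 1: select D,H (d=8, Q=-199); attach at lengths (61/8, 3/8); label the merged cluster DH
  updated: d(C,DH)=29, d(DH,P)=39/2, d(DH,S)=22, d(DH,V)=21
iteration 2: select P,S (d=6, Q=-267/2); attach at lengths (55/12, 17/12); label the merged cluster PS
  updated: d(C,PS)=22, d(DH,PS)=71/4, d(PS,V)=21
iteration 3: select C,V (d=20, Q=-93); attach at lengths (49/4, 31/4); label the merged cluster CV
  updated: d(CV,DH)=15, d(CV,PS)=23/2
iteration 4: select CV,DH (d=15, Q=-177/4); attach at lengths (35/8, 85/8); label the merged cluster CDHV
  updated: d(CDHV,PS)=57/8
iteration 5: select CDHV,PS (d=57/8); attach at lengths (57/16, 57/16); label the merged cluster CDHPSV
final tree: (((C:49/4,V:31/4):35/8,(D:61/8,H:3/8):85/8):57/16,(P:55/12,S:17/12):57/16)
total length: 449/8

(((C:49/4,V:31/4):35/8,(D:61/8,H:3/8):85/8):57/16,(P:55/12,S:17/12):57/16)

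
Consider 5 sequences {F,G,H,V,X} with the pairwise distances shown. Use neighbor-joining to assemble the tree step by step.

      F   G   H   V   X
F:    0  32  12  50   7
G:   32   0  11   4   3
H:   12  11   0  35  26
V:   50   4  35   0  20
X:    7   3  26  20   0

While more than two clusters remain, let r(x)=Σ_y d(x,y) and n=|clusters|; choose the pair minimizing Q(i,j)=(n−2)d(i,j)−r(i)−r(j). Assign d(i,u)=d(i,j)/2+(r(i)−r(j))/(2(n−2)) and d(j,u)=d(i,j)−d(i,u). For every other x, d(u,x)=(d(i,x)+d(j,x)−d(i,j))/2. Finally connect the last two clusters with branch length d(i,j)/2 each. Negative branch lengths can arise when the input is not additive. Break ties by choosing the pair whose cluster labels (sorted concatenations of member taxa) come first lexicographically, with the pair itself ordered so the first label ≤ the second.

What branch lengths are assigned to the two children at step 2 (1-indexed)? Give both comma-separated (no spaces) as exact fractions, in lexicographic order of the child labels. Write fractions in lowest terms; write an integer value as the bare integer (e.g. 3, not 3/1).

25/2,-2

1. join F+H (d=12, Q=-149) ⇒ FH; edges |F|=53/6, |H|=19/6
  updated: d(FH,G)=31/2, d(FH,V)=73/2, d(FH,X)=21/2
2. join FH+X (d=21/2, Q=-75) ⇒ FHX; edges |FH|=25/2, |X|=-2
  updated: d(FHX,G)=4, d(FHX,V)=23
3. join FHX+G (d=4, Q=-31) ⇒ FGHX; edges |FHX|=23/2, |G|=-15/2
  updated: d(FGHX,V)=23/2
4. join FGHX+V (d=23/2) ⇒ FGHVX; edges |FGHX|=23/4, |V|=23/4
final tree: ((((F:53/6,H:19/6):25/2,X:-2):23/2,G:-15/2):23/4,V:23/4)
total length: 38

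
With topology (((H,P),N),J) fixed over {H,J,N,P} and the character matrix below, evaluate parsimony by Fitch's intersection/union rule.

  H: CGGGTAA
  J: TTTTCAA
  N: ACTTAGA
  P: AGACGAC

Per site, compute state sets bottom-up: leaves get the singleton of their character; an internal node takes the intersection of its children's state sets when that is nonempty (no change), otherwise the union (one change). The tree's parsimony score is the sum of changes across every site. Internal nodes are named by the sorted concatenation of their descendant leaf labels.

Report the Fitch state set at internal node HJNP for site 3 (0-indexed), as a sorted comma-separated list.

HP@0: {C} ∪ {A} = {A,C} (union, +1)
HNP@0: {A,C} ∩ {A} = {A} (intersection, +0)
HJNP@0: {A} ∪ {T} = {A,T} (union, +1)
HP@1: {G} ∩ {G} = {G} (intersection, +0)
HNP@1: {G} ∪ {C} = {C,G} (union, +1)
HJNP@1: {C,G} ∪ {T} = {C,G,T} (union, +1)
HP@2: {G} ∪ {A} = {A,G} (union, +1)
HNP@2: {A,G} ∪ {T} = {A,G,T} (union, +1)
HJNP@2: {A,G,T} ∩ {T} = {T} (intersection, +0)
HP@3: {G} ∪ {C} = {C,G} (union, +1)
HNP@3: {C,G} ∪ {T} = {C,G,T} (union, +1)
HJNP@3: {C,G,T} ∩ {T} = {T} (intersection, +0)
HP@4: {T} ∪ {G} = {G,T} (union, +1)
HNP@4: {G,T} ∪ {A} = {A,G,T} (union, +1)
HJNP@4: {A,G,T} ∪ {C} = {A,C,G,T} (union, +1)
HP@5: {A} ∩ {A} = {A} (intersection, +0)
HNP@5: {A} ∪ {G} = {A,G} (union, +1)
HJNP@5: {A,G} ∩ {A} = {A} (intersection, +0)
HP@6: {A} ∪ {C} = {A,C} (union, +1)
HNP@6: {A,C} ∩ {A} = {A} (intersection, +0)
HJNP@6: {A} ∩ {A} = {A} (intersection, +0)
per-site changes: [2, 2, 2, 2, 3, 1, 1]; total = 13

T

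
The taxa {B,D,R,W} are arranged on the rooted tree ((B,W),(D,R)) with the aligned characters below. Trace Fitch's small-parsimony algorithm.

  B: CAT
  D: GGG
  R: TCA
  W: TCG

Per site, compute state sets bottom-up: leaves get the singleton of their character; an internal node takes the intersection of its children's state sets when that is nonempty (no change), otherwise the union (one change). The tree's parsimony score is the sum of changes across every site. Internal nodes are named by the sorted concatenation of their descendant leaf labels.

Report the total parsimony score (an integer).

6

site 0, node BW: B={C} ∪ W={T} → {C,T} (+1)
site 0, node DR: D={G} ∪ R={T} → {G,T} (+1)
site 0, node BDRW: BW={C,T} ∩ DR={G,T} → {T} (+0)
site 1, node BW: B={A} ∪ W={C} → {A,C} (+1)
site 1, node DR: D={G} ∪ R={C} → {C,G} (+1)
site 1, node BDRW: BW={A,C} ∩ DR={C,G} → {C} (+0)
site 2, node BW: B={T} ∪ W={G} → {G,T} (+1)
site 2, node DR: D={G} ∪ R={A} → {A,G} (+1)
site 2, node BDRW: BW={G,T} ∩ DR={A,G} → {G} (+0)
per-site changes: [2, 2, 2]; total = 6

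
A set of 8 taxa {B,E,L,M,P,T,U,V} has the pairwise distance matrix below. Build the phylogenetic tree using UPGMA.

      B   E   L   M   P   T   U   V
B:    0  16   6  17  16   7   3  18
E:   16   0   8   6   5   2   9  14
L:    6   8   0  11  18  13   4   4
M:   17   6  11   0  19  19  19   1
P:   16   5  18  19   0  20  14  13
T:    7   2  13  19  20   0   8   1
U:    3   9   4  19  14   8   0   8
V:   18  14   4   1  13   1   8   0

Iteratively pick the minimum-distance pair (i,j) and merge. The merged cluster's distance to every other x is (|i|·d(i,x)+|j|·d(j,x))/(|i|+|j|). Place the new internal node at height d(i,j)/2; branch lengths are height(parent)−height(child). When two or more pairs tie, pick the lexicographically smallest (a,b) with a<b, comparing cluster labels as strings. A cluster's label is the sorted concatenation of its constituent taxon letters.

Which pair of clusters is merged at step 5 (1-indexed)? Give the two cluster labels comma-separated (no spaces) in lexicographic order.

step 1: merge (M,V) at d=1; branch lengths M→1/2, V→1/2; new cluster MV
  updated: d(B,MV)=35/2, d(E,MV)=10, d(L,MV)=15/2, d(MV,P)=16, d(MV,T)=10, d(MV,U)=27/2
step 2: merge (E,T) at d=2; branch lengths E→1, T→1; new cluster ET
  updated: d(B,ET)=23/2, d(ET,L)=21/2, d(ET,MV)=10, d(ET,P)=25/2, d(ET,U)=17/2
step 3: merge (B,U) at d=3; branch lengths B→3/2, U→3/2; new cluster BU
  updated: d(BU,ET)=10, d(BU,L)=5, d(BU,MV)=31/2, d(BU,P)=15
step 4: merge (BU,L) at d=5; branch lengths BU→1, L→5/2; new cluster BLU
  updated: d(BLU,ET)=61/6, d(BLU,MV)=77/6, d(BLU,P)=16
step 5: merge (ET,MV) at d=10; branch lengths ET→4, MV→9/2; new cluster EMTV
  updated: d(BLU,EMTV)=23/2, d(EMTV,P)=57/4
step 6: merge (BLU,EMTV) at d=23/2; branch lengths BLU→13/4, EMTV→3/4; new cluster BELMTUV
  updated: d(BELMTUV,P)=15
step 7: merge (BELMTUV,P) at d=15; branch lengths BELMTUV→7/4, P→15/2; new cluster BELMPTUV
final tree: ((((B:3/2,U:3/2):1,L:5/2):13/4,((E:1,T:1):4,(M:1/2,V:1/2):9/2):3/4):7/4,P:15/2)
total length: 125/4

ET,MV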